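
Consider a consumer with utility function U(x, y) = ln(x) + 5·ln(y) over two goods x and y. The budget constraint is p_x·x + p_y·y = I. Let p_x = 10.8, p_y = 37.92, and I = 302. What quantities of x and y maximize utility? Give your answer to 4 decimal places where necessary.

x* = 4.6605, y* = 6.6368

Demand: x*(p_x,p_y,I) = 1/6·I/p_x and y* = 5/6·I/p_y.
At p_x=10.8, p_y=37.92, I=302: x* = 1/6·302/10.8 = 4.6605, y* = 6.6368.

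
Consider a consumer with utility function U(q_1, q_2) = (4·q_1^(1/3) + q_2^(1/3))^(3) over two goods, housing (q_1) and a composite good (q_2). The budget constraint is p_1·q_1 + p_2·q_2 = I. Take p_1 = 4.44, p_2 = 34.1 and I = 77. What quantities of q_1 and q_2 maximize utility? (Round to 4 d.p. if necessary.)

MU_q_1 ∝ 4·q_1^(-2/3), MU_q_2 ∝ q_2^(-2/3), so MRS = 4·(q_2/q_1)^(2/3) = p_1/p_2.
Hence q_2/q_1 = ((1/4)·p_1/p_2)^(1/(2/3)), i.e. raised to the 1.5 power.
Substitute q_2 = (q_2/q_1)·q_1 into the budget: q_1* = I/(p_1 + p_2·(q_2/q_1)).
Numerically q_2/q_1 = 0.005873, so q_1* = 77/(4.44 + 34.1·0.005873) = 16.5939 and q_2* = 0.005873·16.5939 = 0.0975.

q_1* = 16.5939, q_2* = 0.0975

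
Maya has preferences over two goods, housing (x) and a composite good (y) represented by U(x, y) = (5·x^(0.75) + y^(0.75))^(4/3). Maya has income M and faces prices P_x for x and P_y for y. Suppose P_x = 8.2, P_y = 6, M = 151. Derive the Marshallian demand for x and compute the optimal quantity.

x* = 18.3397

Numerically y/x = 0.005582, so x* = 151/(8.2 + 6·0.005582) = 18.3397.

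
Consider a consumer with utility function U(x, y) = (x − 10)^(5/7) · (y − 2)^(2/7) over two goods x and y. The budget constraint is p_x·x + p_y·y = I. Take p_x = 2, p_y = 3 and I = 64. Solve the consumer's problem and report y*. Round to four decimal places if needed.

y* = 5.619

Let x' = x−10, y' = y−2. MRS = (5/2)·y'/x' = p_x/p_y.
After buying the subsistence bundle (10, 2), a share 5/7 of the remaining income goes to x: x* = 10 + 5/7·(I − 10p_x − 2p_y)/p_x.
Discretionary income = 64 − 10·2 − 2·3 = 38; y* = 2 + 2/7·38/3 = 5.619.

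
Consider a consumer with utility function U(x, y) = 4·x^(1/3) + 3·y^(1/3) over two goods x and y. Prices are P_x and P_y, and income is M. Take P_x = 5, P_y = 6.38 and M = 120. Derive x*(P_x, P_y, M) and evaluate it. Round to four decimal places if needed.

Numerically y/x = 0.450626, so x* = 120/(5 + 6.38·0.450626) = 15.2381.

x* = 15.2381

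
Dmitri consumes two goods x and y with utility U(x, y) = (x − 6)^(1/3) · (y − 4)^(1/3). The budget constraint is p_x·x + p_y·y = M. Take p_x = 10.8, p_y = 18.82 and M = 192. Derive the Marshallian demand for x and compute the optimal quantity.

After buying the subsistence bundle (6, 4), a share 0.5 of the remaining income goes to x: x* = 6 + 0.5·(M − 6p_x − 4p_y)/p_x.
Discretionary income = 192 − 6·10.8 − 4·18.82 = 51.92; x* = 6 + 0.5·51.92/10.8 = 8.4037.

x* = 8.4037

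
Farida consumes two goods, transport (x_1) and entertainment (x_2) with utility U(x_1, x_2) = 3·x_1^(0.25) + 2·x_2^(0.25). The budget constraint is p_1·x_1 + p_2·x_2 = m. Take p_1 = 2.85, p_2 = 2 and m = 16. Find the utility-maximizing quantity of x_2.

x_2* = 3.1672

MRS = MU_x_1/MU_x_2 = (3/2)·(x_2/x_1)^(0.75). Set equal to p_1/p_2.
Solve for the ratio: x_2/x_1 = [(2/3)·p_1/p_2]^(4/3).
With the ratio pinned down, the budget gives x_1* = m/(p_1 + p_2·(x_2/x_1)) and x_2* = (x_2/x_1)·x_1*.
Numerically x_2/x_1 = 0.933895, so x_1* = 16/(2.85 + 2·0.933895) = 3.3914 and x_2* = 0.933895·3.3914 = 3.1672.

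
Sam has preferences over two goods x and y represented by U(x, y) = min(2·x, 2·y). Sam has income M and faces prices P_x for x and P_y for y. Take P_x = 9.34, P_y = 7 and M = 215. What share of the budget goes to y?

With perfect complements, no substitution: consume in ratio x:y = 2:2.
Budget: P_x·x + P_y·x = M, so (2·P_x + 2·P_y)·x = 2·M.
Demand: x*(P_x,P_y,M) = 2·M/(2·P_x + 2·P_y), y* = 2·M/(2·P_x + 2·P_y).
Here 2·9.34 + 2·7 = 32.68, giving x* = 13.1579 and y* = 13.1579.
Expenditure on y: 7·13.1579 = 92.1053; share = 0.4284.

share on y = 0.4284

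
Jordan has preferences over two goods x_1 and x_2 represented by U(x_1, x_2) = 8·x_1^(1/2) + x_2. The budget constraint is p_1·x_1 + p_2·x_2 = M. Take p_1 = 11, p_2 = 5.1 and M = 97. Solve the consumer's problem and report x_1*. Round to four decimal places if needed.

MU_x_1 = 4/√x_1, MU_x_2 = 1. Tangency: 4/√x_1 = p_1/p_2.
Solve: √x_1 = 4·p_2/p_1, so x_1*(p_1,p_2) = (4·p_2/p_1)², and x_2* = (M − p_1·x_1*)/p_2.
Plugging in: x_1* = (4·5.1/11)² = 3.4393.

x_1* = 3.4393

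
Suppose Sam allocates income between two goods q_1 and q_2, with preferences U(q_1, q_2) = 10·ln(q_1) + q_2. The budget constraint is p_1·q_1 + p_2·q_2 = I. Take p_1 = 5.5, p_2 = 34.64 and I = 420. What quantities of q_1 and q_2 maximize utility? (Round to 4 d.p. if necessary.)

q_1* = 62.9818, q_2* = 2.1247

Set MRS = p_1/p_2: (10/q_1)/1 = p_1/p_2.
So q_1*(p_1,p_2) = 10·p_2/p_1, independent of income; and q_2* = (I − 10·p_2)/p_2.
At the given prices: q_1* = 10·34.64/5.5 = 62.9818, and q_2* = 2.1247.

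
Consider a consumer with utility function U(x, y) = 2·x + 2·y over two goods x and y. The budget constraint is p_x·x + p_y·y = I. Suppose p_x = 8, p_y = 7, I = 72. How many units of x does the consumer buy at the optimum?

x* = 0

Perfect substitutes: compare marginal utility per dollar. 2/p_x vs 2/p_y → 0.25 vs 0.2857.
y gives more utility per dollar, so spend all income on y: y* = I/p_y, x* = 0.
Numerically: x* = 0, y* = 10.2857.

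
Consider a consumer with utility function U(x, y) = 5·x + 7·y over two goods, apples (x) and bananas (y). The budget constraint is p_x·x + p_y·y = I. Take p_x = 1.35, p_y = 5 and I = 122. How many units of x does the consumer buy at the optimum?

Linear utility — the consumer picks whichever good has higher MU/price: 5/1.35 = 3.7037 vs 7/5 = 1.4.
x gives more utility per dollar, so spend all income on x: x* = I/p_x, y* = 0.
Numerically: x* = 90.3704, y* = 0.

x* = 90.3704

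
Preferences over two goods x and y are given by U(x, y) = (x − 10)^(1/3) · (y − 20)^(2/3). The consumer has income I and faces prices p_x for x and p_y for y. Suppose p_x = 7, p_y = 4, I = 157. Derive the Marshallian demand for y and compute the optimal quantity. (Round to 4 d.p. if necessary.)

MRS = (1/2)·(y−20)/(x−10). Tangency with p_x/p_y gives y−20 = 2·(p_x/p_y)·(x−10).
Substituting into the budget: x* = 10 + 1/3·(I − 10·p_x − 20·p_y)/p_x, and y* = 20 + 2/3·(…)/p_y.
Discretionary income = 157 − 10·7 − 20·4 = 7; y* = 20 + 2/3·7/4 = 21.1667.

y* = 21.1667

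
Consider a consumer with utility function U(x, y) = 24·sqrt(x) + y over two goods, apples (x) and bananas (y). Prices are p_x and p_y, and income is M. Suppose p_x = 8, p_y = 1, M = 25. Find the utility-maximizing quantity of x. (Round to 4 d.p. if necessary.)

x* = 2.25

MU_x = 12/√x, MU_y = 1. Tangency: 12/√x = p_x/p_y.
Solve: √x = 12·p_y/p_x, so x*(p_x,p_y) = (12·p_y/p_x)², and y* = (M − p_x·x*)/p_y.
Plugging in: x* = (12·1/8)² = 2.25.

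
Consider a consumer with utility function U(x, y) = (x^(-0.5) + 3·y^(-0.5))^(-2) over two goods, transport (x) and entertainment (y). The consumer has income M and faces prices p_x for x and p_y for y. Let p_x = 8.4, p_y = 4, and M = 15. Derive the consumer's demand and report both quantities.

MU_x ∝ x^(-1.5), MU_y ∝ 3·y^(-1.5), so MRS = (1/3)·(y/x)^(1.5) = p_x/p_y.
Solve for the ratio: y/x = [3·p_x/p_y]^(2/3).
With the ratio pinned down, the budget gives x* = M/(p_x + p_y·(y/x)) and y* = (y/x)·x*.
Numerically y/x = 3.411094, so x* = 15/(8.4 + 4·3.411094) = 0.6804 and y* = 3.411094·0.6804 = 2.3211.

x* = 0.6804, y* = 2.3211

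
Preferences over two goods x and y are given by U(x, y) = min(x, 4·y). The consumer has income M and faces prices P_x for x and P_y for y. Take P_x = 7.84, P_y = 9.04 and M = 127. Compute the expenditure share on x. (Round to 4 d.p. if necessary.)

share on x = 0.7762

Leontief preferences: the optimum is at the kink where x/4 = y/1, i.e. y = (1/4)·x.
Budget: P_x·x + P_y·(1/4)·x = M, so (4·P_x + P_y)·x = 4·M.
Demand: x*(P_x,P_y,M) = 4·M/(4·P_x + P_y), y* = M/(4·P_x + P_y).
Here 4·7.84 + 9.04 = 40.4, giving x* = 12.5743 and y* = 3.1436.
Expenditure on x: 7.84·12.5743 = 98.5822; share = 0.7762.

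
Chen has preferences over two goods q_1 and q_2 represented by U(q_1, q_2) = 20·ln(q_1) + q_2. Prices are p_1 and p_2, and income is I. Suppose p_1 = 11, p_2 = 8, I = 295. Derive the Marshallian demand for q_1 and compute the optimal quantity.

q_1* = 14.5455

Set MRS = p_1/p_2: (20/q_1)/1 = p_1/p_2.
So q_1*(p_1,p_2) = 20·p_2/p_1, independent of income; and q_2* = (I − 20·p_2)/p_2.
At the given prices: q_1* = 20·8/11 = 14.5455.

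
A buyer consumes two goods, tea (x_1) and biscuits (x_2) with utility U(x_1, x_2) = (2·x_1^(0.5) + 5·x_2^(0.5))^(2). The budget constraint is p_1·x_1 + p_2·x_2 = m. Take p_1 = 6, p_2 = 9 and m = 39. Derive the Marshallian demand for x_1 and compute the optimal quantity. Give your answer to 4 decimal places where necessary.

x_1* = 1.2581

MU_x_1 ∝ 2·x_1^(-0.5), MU_x_2 ∝ 5·x_2^(-0.5), so MRS = (2/5)·(x_2/x_1)^(0.5) = p_1/p_2.
Hence x_2/x_1 = ((5/2)·p_1/p_2)^(1/(0.5)), i.e. raised to the 2 power.
Substitute x_2 = (x_2/x_1)·x_1 into the budget: x_1* = m/(p_1 + p_2·(x_2/x_1)).
Numerically x_2/x_1 = 2.777778, so x_1* = 39/(6 + 9·2.777778) = 1.2581.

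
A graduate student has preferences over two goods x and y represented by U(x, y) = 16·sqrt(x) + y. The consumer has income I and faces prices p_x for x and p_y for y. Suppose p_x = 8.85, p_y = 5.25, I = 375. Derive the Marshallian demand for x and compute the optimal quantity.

Utility is quasi-linear in y; the FOC for x is 8/√x = p_x/p_y.
Solve: √x = 8·p_y/p_x, so x*(p_x,p_y) = (8·p_y/p_x)², and y* = (I − p_x·x*)/p_y.
Plugging in: x* = (8·5.25/8.85)² = 22.5223.

x* = 22.5223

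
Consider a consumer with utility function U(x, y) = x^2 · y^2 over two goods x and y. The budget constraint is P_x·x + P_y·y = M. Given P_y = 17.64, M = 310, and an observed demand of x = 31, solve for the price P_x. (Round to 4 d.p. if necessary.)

P_x = 5

The MRS is y/x. Set MRS = P_x/P_y.
Rearranging, P_y·y = P_x·x. Substituting into the budget gives P_x·x·(1 + 1) = M.
Demand: x*(P_x,P_y,M) = 0.5·M/P_x and y* = 0.5·M/P_y.
Set x* = 31 in the demand function and solve for P_x: P_x = 5.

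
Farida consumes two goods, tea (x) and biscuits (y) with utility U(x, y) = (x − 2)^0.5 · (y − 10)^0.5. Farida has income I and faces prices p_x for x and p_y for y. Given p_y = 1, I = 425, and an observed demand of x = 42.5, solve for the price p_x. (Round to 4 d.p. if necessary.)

Let x' = x−2, y' = y−10. MRS = y'/x' = p_x/p_y.
After buying the subsistence bundle (2, 10), a share 0.5 of the remaining income goes to x: x* = 2 + 0.5·(I − 2p_x − 10p_y)/p_x.
Set x* = 42.5 in the demand function and solve for p_x: p_x = 5.

p_x = 5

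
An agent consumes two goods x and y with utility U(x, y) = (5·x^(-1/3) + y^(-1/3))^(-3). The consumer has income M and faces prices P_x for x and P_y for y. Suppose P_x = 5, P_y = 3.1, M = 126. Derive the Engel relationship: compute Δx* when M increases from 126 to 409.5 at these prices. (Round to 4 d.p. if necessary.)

Δx* = 44.8086

From the CES first-order condition, 5·(y/x)^(4/3) = P_x/P_y.
Solve for the ratio: y/x = [(1/5)·P_x/P_y]^(0.75).
Substitute y = (y/x)·x into the budget: x* = M/(P_x + P_y·(y/x)).
Numerically y/x = 0.428034, so x* = 126/(5 + 3.1·0.428034) = 19.9149.
At M' = 409.5: x* = 64.7236. Change: 64.7236 − 19.9149 = 44.8086.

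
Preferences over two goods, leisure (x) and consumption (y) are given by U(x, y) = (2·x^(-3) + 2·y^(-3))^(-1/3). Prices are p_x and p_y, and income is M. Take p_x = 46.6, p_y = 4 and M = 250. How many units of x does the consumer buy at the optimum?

x* = 4.6305

Numerically y/x = 1.847487, so x* = 250/(46.6 + 4·1.847487) = 4.6305.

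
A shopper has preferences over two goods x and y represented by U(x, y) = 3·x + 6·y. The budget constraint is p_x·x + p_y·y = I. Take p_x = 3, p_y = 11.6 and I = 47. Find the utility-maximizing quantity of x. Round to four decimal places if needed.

x* = 15.6667

Perfect substitutes: compare marginal utility per dollar. 3/p_x vs 6/p_y → 1 vs 0.5172.
x gives more utility per dollar, so spend all income on x: x* = I/p_x, y* = 0.
Numerically: x* = 15.6667, y* = 0.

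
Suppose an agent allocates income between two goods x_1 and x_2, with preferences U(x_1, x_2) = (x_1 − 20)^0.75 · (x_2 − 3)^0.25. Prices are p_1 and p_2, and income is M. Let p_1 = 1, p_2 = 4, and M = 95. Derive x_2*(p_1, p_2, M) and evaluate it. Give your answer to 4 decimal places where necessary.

x_2* = 6.9375

MRS = 3·(x_2−3)/(x_1−20). Tangency with p_1/p_2 gives x_2−3 = (1/3)·(p_1/p_2)·(x_1−20).
Substituting into the budget: x_1* = 20 + 0.75·(M − 20·p_1 − 3·p_2)/p_1, and x_2* = 3 + 0.25·(…)/p_2.
Discretionary income = 95 − 20·1 − 3·4 = 63; x_2* = 3 + 0.25·63/4 = 6.9375.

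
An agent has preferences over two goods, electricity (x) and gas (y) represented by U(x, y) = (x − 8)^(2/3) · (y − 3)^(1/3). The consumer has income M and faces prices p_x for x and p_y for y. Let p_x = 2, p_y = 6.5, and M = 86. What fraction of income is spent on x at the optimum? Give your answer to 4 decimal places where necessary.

share on x = 0.5775

This is Cobb-Douglas in (x−8, y−3): tangency gives 2/3·p_y·(y−3) = 1/3·p_x·(x−8).
Substituting into the budget: x* = 8 + 2/3·(M − 8·p_x − 3·p_y)/p_x, and y* = 3 + 1/3·(…)/p_y.
Discretionary income = 86 − 8·2 − 3·6.5 = 50.5; x* = 8 + 2/3·50.5/2 = 24.8333; y* = 3 + 1/3·50.5/6.5 = 5.5897.
Expenditure on x: 2·24.8333 = 49.6667; share = 0.5775.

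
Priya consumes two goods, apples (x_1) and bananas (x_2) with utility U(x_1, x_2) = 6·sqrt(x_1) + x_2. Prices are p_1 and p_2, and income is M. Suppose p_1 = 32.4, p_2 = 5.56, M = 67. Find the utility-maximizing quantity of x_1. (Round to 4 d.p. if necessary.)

x_1* = 0.265

Utility is quasi-linear in x_2; the FOC for x_1 is 3/√x_1 = p_1/p_2.
Thus x_1* = (3·p_2/p_1)² — independent of M — with the rest of income spent on x_2.
Plugging in: x_1* = (3·5.56/32.4)² = 0.265.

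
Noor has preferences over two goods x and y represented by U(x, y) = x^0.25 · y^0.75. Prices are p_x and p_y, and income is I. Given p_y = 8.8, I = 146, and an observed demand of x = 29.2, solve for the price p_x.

MU_x/MU_y = (0.25·y)/(0.75·x); tangency sets this equal to p_x/p_y.
So 0.25·p_y·y = 0.75·p_x·x; combined with the budget, a share 0.25 of income goes to x.
Demand: x*(p_x,p_y,I) = 0.25·I/p_x and y* = 0.75·I/p_y.
Set x* = 29.2 in the demand function and solve for p_x: p_x = 1.25.

p_x = 1.25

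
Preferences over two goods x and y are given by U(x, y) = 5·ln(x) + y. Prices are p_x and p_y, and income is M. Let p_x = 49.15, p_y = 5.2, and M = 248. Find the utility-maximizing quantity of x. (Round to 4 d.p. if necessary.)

x* = 0.529

So x*(p_x,p_y) = 5·p_y/p_x, independent of income; and y* = (M − 5·p_y)/p_y.
At the given prices: x* = 5·5.2/49.15 = 0.529.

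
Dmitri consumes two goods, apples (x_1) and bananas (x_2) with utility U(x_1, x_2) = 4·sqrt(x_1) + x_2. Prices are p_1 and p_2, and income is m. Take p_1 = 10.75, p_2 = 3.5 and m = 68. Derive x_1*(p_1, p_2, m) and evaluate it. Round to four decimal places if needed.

Thus x_1* = (2·p_2/p_1)² — independent of m — with the rest of income spent on x_2.
Plugging in: x_1* = (2·3.5/10.75)² = 0.424.

x_1* = 0.424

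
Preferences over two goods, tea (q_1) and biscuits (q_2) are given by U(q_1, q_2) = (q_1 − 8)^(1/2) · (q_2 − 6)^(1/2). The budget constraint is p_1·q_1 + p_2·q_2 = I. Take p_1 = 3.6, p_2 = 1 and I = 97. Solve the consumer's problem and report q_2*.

q_2* = 37.1

This is Cobb-Douglas in (q_1−8, q_2−6): tangency gives 0.5·p_2·(q_2−6) = 0.5·p_1·(q_1−8).
Substituting into the budget: q_1* = 8 + 0.5·(I − 8·p_1 − 6·p_2)/p_1, and q_2* = 6 + 0.5·(…)/p_2.
Discretionary income = 97 − 8·3.6 − 6·1 = 62.2; q_2* = 6 + 0.5·62.2/1 = 37.1.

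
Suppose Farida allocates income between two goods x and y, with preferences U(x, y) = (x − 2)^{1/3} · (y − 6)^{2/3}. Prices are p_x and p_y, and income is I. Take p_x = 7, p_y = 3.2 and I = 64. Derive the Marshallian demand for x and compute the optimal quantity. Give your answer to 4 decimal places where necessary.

Discretionary income = 64 − 2·7 − 6·3.2 = 30.8; x* = 2 + 1/3·30.8/7 = 3.4667.

x* = 3.4667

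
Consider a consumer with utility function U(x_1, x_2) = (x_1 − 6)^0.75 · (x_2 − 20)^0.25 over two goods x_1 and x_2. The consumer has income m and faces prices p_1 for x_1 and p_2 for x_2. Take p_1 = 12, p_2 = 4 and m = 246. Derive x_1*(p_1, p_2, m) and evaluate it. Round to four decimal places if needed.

This is Cobb-Douglas in (x_1−6, x_2−20): tangency gives 0.75·p_2·(x_2−20) = 0.25·p_1·(x_1−6).
After buying the subsistence bundle (6, 20), a share 0.75 of the remaining income goes to x_1: x_1* = 6 + 0.75·(m − 6p_1 − 20p_2)/p_1.
Discretionary income = 246 − 6·12 − 20·4 = 94; x_1* = 6 + 0.75·94/12 = 11.875.

x_1* = 11.875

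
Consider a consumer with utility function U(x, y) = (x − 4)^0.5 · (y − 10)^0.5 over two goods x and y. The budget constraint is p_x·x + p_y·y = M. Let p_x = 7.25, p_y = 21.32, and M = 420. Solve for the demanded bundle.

x* = 16.2621, y* = 14.1698

Let x' = x−4, y' = y−10. MRS = y'/x' = p_x/p_y.
After buying the subsistence bundle (4, 10), a share 0.5 of the remaining income goes to x: x* = 4 + 0.5·(M − 4p_x − 10p_y)/p_x.
Discretionary income = 420 − 4·7.25 − 10·21.32 = 177.8; x* = 4 + 0.5·177.8/7.25 = 16.2621; y* = 10 + 0.5·177.8/21.32 = 14.1698.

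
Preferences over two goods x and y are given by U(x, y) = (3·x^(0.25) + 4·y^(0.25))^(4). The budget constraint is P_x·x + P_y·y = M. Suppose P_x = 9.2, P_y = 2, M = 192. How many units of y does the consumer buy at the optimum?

y* = 68.0982

With the ratio pinned down, the budget gives x* = M/(P_x + P_y·(y/x)) and y* = (y/x)·x*.
Numerically y/x = 11.226958, so x* = 192/(9.2 + 2·11.226958) = 6.0656 and y* = 11.226958·6.0656 = 68.0982.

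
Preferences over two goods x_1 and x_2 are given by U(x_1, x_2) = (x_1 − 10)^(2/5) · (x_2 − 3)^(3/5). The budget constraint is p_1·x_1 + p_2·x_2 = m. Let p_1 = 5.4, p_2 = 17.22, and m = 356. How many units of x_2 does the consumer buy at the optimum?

Let x_1' = x_1−10, x_2' = x_2−3. MRS = (2/3)·x_2'/x_1' = p_1/p_2.
After buying the subsistence bundle (10, 3), a share 0.4 of the remaining income goes to x_1: x_1* = 10 + 0.4·(m − 10p_1 − 3p_2)/p_1.
Discretionary income = 356 − 10·5.4 − 3·17.22 = 250.34; x_2* = 3 + 0.6·250.34/17.22 = 11.7226.

x_2* = 11.7226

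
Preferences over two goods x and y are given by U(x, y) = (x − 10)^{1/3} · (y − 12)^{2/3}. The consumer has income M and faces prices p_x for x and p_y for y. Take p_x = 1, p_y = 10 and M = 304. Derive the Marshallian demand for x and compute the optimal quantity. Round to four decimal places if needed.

MRS = (1/2)·(y−12)/(x−10). Tangency with p_x/p_y gives y−12 = 2·(p_x/p_y)·(x−10).
Substituting into the budget: x* = 10 + 1/3·(M − 10·p_x − 12·p_y)/p_x, and y* = 12 + 2/3·(…)/p_y.
Discretionary income = 304 − 10·1 − 12·10 = 174; x* = 10 + 1/3·174/1 = 68.

x* = 68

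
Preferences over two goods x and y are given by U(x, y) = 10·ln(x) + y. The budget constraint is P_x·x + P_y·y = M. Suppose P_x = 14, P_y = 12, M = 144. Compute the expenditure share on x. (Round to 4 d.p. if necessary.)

MU_x = 10/x, MU_y = 1. Tangency: 10/x = P_x/P_y.
So x*(P_x,P_y) = 10·P_y/P_x, independent of income; and y* = (M − 10·P_y)/P_y.
At the given prices: x* = 10·12/14 = 8.5714, and y* = 2.
Expenditure on x: 14·8.5714 = 120; share = 0.8333.

share on x = 0.8333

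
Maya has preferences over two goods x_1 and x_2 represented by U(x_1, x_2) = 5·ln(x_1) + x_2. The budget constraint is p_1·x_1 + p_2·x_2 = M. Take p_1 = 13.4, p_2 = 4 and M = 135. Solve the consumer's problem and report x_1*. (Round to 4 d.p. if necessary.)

x_1* = 1.4925

Set MRS = p_1/p_2: (5/x_1)/1 = p_1/p_2.
So x_1*(p_1,p_2) = 5·p_2/p_1, independent of income; and x_2* = (M − 5·p_2)/p_2.
At the given prices: x_1* = 5·4/13.4 = 1.4925.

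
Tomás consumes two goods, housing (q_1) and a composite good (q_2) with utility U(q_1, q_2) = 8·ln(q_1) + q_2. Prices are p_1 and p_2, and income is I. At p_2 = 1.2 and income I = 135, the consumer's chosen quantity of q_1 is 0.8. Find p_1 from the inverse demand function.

p_1 = 12

Set MRS = p_1/p_2: (8/q_1)/1 = p_1/p_2.
So q_1*(p_1,p_2) = 8·p_2/p_1, independent of income; and q_2* = (I − 8·p_2)/p_2.
Set q_1* = 0.8 in the demand function and solve for p_1: p_1 = 12.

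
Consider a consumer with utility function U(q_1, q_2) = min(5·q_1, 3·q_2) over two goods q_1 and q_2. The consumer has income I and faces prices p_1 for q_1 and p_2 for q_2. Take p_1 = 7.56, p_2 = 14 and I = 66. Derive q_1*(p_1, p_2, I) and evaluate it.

Leontief preferences: the optimum is at the kink where q_1/3 = q_2/5, i.e. q_2 = (5/3)·q_1.
Budget: p_1·q_1 + p_2·(5/3)·q_1 = I, so (3·p_1 + 5·p_2)·q_1 = 3·I.
Demand: q_1*(p_1,p_2,I) = 3·I/(3·p_1 + 5·p_2), q_2* = 5·I/(3·p_1 + 5·p_2).
Here 3·7.56 + 5·14 = 92.68, giving q_1* = 2.1364.

q_1* = 2.1364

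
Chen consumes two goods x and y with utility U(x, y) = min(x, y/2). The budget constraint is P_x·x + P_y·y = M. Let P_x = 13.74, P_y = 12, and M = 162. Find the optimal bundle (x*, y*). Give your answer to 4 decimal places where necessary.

x* = 4.2925, y* = 8.5851

With perfect complements, no substitution: consume in ratio x:y = 1:2.
Budget: P_x·x + P_y·2·x = M, so (P_x + 2·P_y)·x = M.
Demand: x*(P_x,P_y,M) = M/(P_x + 2·P_y), y* = 2·M/(P_x + 2·P_y).
Here 13.74 + 2·12 = 37.74, giving x* = 4.2925 and y* = 8.5851.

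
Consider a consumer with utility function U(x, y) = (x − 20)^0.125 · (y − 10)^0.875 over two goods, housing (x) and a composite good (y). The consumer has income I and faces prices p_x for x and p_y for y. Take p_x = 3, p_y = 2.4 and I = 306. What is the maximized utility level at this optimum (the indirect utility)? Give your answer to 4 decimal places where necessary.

After buying the subsistence bundle (20, 10), a share 0.125 of the remaining income goes to x: x* = 20 + 0.125·(I − 20p_x − 10p_y)/p_x.
Discretionary income = 306 − 20·3 − 10·2.4 = 222; x* = 20 + 0.125·222/3 = 29.25; y* = 10 + 0.875·222/2.4 = 90.9375.
Utility at the optimum: U(29.25, 90.9375) = 61.7161.

V = 61.7161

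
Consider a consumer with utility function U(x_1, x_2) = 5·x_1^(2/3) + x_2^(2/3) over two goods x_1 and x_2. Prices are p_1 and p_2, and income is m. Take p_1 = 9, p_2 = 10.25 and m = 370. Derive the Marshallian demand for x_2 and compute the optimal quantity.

MRS = MU_x_1/MU_x_2 = 5·(x_2/x_1)^(1/3). Set equal to p_1/p_2.
Hence x_2/x_1 = ((1/5)·p_1/p_2)^(1/(1/3)), i.e. raised to the 3 power.
With the ratio pinned down, the budget gives x_1* = m/(p_1 + p_2·(x_2/x_1)) and x_2* = (x_2/x_1)·x_1*.
Numerically x_2/x_1 = 0.005416, so x_1* = 370/(9 + 10.25·0.005416) = 40.8591 and x_2* = 0.005416·40.8591 = 0.2213.

x_2* = 0.2213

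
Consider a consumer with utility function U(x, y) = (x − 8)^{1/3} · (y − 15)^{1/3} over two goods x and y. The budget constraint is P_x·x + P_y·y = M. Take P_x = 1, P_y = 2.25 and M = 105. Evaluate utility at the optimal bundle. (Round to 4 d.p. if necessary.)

MRS = (y−15)/(x−8). Tangency with P_x/P_y gives y−15 = (P_x/P_y)·(x−8).
Substituting into the budget: x* = 8 + 0.5·(M − 8·P_x − 15·P_y)/P_x, and y* = 15 + 0.5·(…)/P_y.
Discretionary income = 105 − 8·1 − 15·2.25 = 63.25; x* = 8 + 0.5·63.25/1 = 39.625; y* = 15 + 0.5·63.25/2.25 = 29.0556.
Utility at the optimum: U(39.625, 29.0556) = 7.6318.

V = 7.6318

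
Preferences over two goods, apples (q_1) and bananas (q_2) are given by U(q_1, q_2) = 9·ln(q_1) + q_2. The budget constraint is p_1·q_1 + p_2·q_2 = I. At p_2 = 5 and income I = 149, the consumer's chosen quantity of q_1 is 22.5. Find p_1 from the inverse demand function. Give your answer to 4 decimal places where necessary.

Set MRS = p_1/p_2: (9/q_1)/1 = p_1/p_2.
So q_1*(p_1,p_2) = 9·p_2/p_1, independent of income; and q_2* = (I − 9·p_2)/p_2.
Set q_1* = 22.5 in the demand function and solve for p_1: p_1 = 2.

p_1 = 2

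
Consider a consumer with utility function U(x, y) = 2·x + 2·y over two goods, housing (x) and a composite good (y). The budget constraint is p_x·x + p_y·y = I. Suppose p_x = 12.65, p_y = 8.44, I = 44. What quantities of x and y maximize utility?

Linear utility — the consumer picks whichever good has higher MU/price: 2/12.65 = 0.1581 vs 2/8.44 = 0.237.
y gives more utility per dollar, so spend all income on y: y* = I/p_y, x* = 0.
Numerically: x* = 0, y* = 5.2133.

x* = 0, y* = 5.2133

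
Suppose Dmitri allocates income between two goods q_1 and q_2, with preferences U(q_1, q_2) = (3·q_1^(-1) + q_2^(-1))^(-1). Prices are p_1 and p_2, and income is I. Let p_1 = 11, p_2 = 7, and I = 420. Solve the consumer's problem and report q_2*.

From the CES first-order condition, 3·(q_2/q_1)^(2) = p_1/p_2.
Hence q_2/q_1 = ((1/3)·p_1/p_2)^(1/(2)), i.e. raised to the 0.5 power.
With the ratio pinned down, the budget gives q_1* = I/(p_1 + p_2·(q_2/q_1)) and q_2* = (q_2/q_1)·q_1*.
Numerically q_2/q_1 = 0.723747, so q_1* = 420/(11 + 7·0.723747) = 26.1418 and q_2* = 0.723747·26.1418 = 18.92.

q_2* = 18.92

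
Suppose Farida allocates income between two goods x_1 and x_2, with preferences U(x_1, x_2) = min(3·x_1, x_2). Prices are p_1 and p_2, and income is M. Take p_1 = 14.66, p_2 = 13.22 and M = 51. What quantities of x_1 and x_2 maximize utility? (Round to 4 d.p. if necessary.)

x_1* = 0.9389, x_2* = 2.8166

With perfect complements, no substitution: consume in ratio x_1:x_2 = 1:3.
Budget: p_1·x_1 + p_2·3·x_1 = M, so (p_1 + 3·p_2)·x_1 = M.
Demand: x_1*(p_1,p_2,M) = M/(p_1 + 3·p_2), x_2* = 3·M/(p_1 + 3·p_2).
Here 14.66 + 3·13.22 = 54.32, giving x_1* = 0.9389 and x_2* = 2.8166.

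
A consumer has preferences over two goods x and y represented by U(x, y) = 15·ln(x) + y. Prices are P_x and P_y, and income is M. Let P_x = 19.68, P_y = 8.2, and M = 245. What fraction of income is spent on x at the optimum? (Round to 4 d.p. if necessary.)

share on x = 0.502

MU_x = 15/x, MU_y = 1. Tangency: 15/x = P_x/P_y.
So x*(P_x,P_y) = 15·P_y/P_x, independent of income; and y* = (M − 15·P_y)/P_y.
At the given prices: x* = 15·8.2/19.68 = 6.25, and y* = 14.878.
Expenditure on x: 19.68·6.25 = 123; share = 0.502.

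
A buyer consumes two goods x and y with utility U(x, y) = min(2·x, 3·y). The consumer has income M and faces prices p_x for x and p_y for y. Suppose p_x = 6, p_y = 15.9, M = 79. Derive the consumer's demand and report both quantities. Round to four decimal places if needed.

x* = 4.759, y* = 3.1727

Leontief preferences: the optimum is at the kink where x/3 = y/2, i.e. y = (2/3)·x.
Budget: p_x·x + p_y·(2/3)·x = M, so (3·p_x + 2·p_y)·x = 3·M.
Demand: x*(p_x,p_y,M) = 3·M/(3·p_x + 2·p_y), y* = 2·M/(3·p_x + 2·p_y).
Here 3·6 + 2·15.9 = 49.8, giving x* = 4.759 and y* = 3.1727.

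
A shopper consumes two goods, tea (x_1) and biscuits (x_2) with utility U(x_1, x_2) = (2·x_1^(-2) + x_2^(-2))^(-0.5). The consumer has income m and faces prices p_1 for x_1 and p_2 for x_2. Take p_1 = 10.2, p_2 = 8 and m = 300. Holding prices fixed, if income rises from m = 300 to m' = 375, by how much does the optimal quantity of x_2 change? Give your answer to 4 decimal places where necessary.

MRS = MU_x_1/MU_x_2 = 2·(x_2/x_1)^(3). Set equal to p_1/p_2.
Hence x_2/x_1 = ((1/2)·p_1/p_2)^(1/(3)), i.e. raised to the 1/3 power.
Substitute x_2 = (x_2/x_1)·x_1 into the budget: x_1* = m/(p_1 + p_2·(x_2/x_1)).
Numerically x_2/x_1 = 0.86065, so x_1* = 300/(10.2 + 8·0.86065) = 17.5591 and x_2* = 0.86065·17.5591 = 15.1122.
At m' = 375: x_2* = 18.8903. Change: 18.8903 − 15.1122 = 3.7781.

Δx_2* = 3.7781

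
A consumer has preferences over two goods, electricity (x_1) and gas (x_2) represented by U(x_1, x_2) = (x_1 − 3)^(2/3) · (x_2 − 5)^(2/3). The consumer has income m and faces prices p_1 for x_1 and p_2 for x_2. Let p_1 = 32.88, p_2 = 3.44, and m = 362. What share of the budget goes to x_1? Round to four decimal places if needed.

This is Cobb-Douglas in (x_1−3, x_2−5): tangency gives 2/3·p_2·(x_2−5) = 2/3·p_1·(x_1−3).
Substituting into the budget: x_1* = 3 + 0.5·(m − 3·p_1 − 5·p_2)/p_1, and x_2* = 5 + 0.5·(…)/p_2.
Discretionary income = 362 − 3·32.88 − 5·3.44 = 246.16; x_1* = 3 + 0.5·246.16/32.88 = 6.7433; x_2* = 5 + 0.5·246.16/3.44 = 40.7791.
Expenditure on x_1: 32.88·6.7433 = 221.72; share = 0.6125.

share on x_1 = 0.6125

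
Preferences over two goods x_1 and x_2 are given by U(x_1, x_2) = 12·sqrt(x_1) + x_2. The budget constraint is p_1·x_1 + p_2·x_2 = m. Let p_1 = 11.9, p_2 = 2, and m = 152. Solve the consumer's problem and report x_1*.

x_1* = 1.0169

Solve: √x_1 = 6·p_2/p_1, so x_1*(p_1,p_2) = (6·p_2/p_1)², and x_2* = (m − p_1·x_1*)/p_2.
Plugging in: x_1* = (6·2/11.9)² = 1.0169.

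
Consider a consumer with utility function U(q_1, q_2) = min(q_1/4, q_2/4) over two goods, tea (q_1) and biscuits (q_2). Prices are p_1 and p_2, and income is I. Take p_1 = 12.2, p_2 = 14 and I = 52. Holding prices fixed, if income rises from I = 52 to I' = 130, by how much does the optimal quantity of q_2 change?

Demand: q_1*(p_1,p_2,I) = 4·I/(4·p_1 + 4·p_2), q_2* = 4·I/(4·p_1 + 4·p_2).
Here 4·12.2 + 4·14 = 104.8, giving q_2* = 1.9847.
At I' = 130: q_2* = 4.9618. Change: 4.9618 − 1.9847 = 2.9771.

Δq_2* = 2.9771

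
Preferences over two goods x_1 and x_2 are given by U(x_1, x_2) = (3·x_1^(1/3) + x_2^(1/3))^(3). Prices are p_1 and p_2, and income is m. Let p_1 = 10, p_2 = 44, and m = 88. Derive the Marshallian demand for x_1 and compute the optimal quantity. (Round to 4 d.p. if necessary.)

x_1* = 8.0605

MU_x_1 ∝ 3·x_1^(-2/3), MU_x_2 ∝ x_2^(-2/3), so MRS = 3·(x_2/x_1)^(2/3) = p_1/p_2.
Solve for the ratio: x_2/x_1 = [(1/3)·p_1/p_2]^(1.5).
With the ratio pinned down, the budget gives x_1* = m/(p_1 + p_2·(x_2/x_1)) and x_2* = (x_2/x_1)·x_1*.
Numerically x_2/x_1 = 0.020852, so x_1* = 88/(10 + 44·0.020852) = 8.0605.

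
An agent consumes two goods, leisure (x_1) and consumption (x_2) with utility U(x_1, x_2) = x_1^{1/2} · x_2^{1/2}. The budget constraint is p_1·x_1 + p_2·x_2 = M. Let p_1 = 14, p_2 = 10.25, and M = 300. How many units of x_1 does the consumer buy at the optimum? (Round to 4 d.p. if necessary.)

x_1* = 10.7143

MU_x_1/MU_x_2 = (0.5·x_2)/(0.5·x_1); tangency sets this equal to p_1/p_2.
So 0.5·p_2·x_2 = 0.5·p_1·x_1; combined with the budget, a share 0.5 of income goes to x_1.
Demand: x_1*(p_1,p_2,M) = 0.5·M/p_1 and x_2* = 0.5·M/p_2.
At p_1=14, p_2=10.25, M=300: x_1* = 0.5·300/14 = 10.7143.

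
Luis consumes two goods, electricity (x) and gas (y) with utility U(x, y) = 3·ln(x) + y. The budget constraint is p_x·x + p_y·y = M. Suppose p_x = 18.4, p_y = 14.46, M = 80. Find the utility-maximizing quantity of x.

Set MRS = p_x/p_y: (3/x)/1 = p_x/p_y.
So x*(p_x,p_y) = 3·p_y/p_x, independent of income; and y* = (M − 3·p_y)/p_y.
At the given prices: x* = 3·14.46/18.4 = 2.3576.

x* = 2.3576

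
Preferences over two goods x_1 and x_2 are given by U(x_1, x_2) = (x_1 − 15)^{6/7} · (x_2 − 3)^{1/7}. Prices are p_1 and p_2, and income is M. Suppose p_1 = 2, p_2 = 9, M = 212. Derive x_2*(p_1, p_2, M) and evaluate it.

MRS = 6·(x_2−3)/(x_1−15). Tangency with p_1/p_2 gives x_2−3 = (1/6)·(p_1/p_2)·(x_1−15).
After buying the subsistence bundle (15, 3), a share 6/7 of the remaining income goes to x_1: x_1* = 15 + 6/7·(M − 15p_1 − 3p_2)/p_1.
Discretionary income = 212 − 15·2 − 3·9 = 155; x_2* = 3 + 1/7·155/9 = 5.4603.

x_2* = 5.4603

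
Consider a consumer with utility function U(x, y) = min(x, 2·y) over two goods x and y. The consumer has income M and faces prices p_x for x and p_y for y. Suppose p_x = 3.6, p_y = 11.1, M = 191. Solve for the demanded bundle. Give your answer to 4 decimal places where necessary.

With perfect complements, no substitution: consume in ratio x:y = 2:1.
Budget: p_x·x + p_y·(1/2)·x = M, so (2·p_x + p_y)·x = 2·M.
Demand: x*(p_x,p_y,M) = 2·M/(2·p_x + p_y), y* = M/(2·p_x + p_y).
Here 2·3.6 + 11.1 = 18.3, giving x* = 20.8743 and y* = 10.4372.

x* = 20.8743, y* = 10.4372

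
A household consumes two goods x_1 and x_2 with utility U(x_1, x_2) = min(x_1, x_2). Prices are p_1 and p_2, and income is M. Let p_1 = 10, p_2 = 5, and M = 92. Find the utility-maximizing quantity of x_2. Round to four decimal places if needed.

Demand: x_1*(p_1,p_2,M) = M/(p_1 + p_2), x_2* = M/(p_1 + p_2).
Here 10 + 5 = 15, giving x_2* = 6.1333.

x_2* = 6.1333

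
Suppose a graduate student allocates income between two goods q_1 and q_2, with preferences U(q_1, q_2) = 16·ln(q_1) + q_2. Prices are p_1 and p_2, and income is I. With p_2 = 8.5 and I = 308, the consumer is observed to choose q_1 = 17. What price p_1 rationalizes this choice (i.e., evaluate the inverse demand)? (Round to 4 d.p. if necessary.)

p_1 = 8

MU_q_1 = 16/q_1, MU_q_2 = 1. Tangency: 16/q_1 = p_1/p_2.
So q_1*(p_1,p_2) = 16·p_2/p_1, independent of income; and q_2* = (I − 16·p_2)/p_2.
Set q_1* = 17 in the demand function and solve for p_1: p_1 = 8.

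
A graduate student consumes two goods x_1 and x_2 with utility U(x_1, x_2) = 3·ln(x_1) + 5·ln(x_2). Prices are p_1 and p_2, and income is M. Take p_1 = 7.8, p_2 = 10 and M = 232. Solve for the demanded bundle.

x_1* = 11.1538, x_2* = 14.5

Tangency: MRS = (3/5)·x_2/x_1 = p_1/p_2.
So 3·p_2·x_2 = 5·p_1·x_1; combined with the budget, a share 0.375 of income goes to x_1.
Demand: x_1*(p_1,p_2,M) = 0.375·M/p_1 and x_2* = 0.625·M/p_2.
At p_1=7.8, p_2=10, M=232: x_1* = 0.375·232/7.8 = 11.1538, x_2* = 14.5.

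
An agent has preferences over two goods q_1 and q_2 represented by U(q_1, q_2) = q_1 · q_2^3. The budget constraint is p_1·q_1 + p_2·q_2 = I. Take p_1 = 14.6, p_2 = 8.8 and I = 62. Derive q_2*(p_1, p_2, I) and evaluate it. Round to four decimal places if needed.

q_2* = 5.2841

Tangency: MRS = (1/3)·q_2/q_1 = p_1/p_2.
So p_2·q_2 = 3·p_1·q_1; combined with the budget, a share 0.25 of income goes to q_1.
Demand: q_1*(p_1,p_2,I) = 0.25·I/p_1 and q_2* = 0.75·I/p_2.
At p_1=14.6, p_2=8.8, I=62: q_2* = 0.75·62/8.8 = 5.2841.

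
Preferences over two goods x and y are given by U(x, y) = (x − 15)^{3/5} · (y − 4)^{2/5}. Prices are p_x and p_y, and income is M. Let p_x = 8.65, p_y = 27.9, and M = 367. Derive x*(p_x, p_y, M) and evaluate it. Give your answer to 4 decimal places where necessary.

x* = 23.7156

MRS = (3/2)·(y−4)/(x−15). Tangency with p_x/p_y gives y−4 = (2/3)·(p_x/p_y)·(x−15).
After buying the subsistence bundle (15, 4), a share 0.6 of the remaining income goes to x: x* = 15 + 0.6·(M − 15p_x − 4p_y)/p_x.
Discretionary income = 367 − 15·8.65 − 4·27.9 = 125.65; x* = 15 + 0.6·125.65/8.65 = 23.7156.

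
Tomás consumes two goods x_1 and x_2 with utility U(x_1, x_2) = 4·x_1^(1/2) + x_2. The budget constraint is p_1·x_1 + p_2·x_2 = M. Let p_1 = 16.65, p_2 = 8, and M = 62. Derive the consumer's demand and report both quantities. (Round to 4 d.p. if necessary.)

x_1* = 0.9234, x_2* = 5.8281

Thus x_1* = (2·p_2/p_1)² — independent of M — with the rest of income spent on x_2.
Plugging in: x_1* = (2·8/16.65)² = 0.9234, x_2* = 5.8281.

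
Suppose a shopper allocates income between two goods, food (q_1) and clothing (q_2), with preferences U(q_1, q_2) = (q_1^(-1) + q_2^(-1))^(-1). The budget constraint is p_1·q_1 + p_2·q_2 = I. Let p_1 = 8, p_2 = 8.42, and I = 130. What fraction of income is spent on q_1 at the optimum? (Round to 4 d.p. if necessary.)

From the CES first-order condition, (q_2/q_1)^(2) = p_1/p_2.
Solve for the ratio: q_2/q_1 = [p_1/p_2]^(0.5).
Substitute q_2 = (q_2/q_1)·q_1 into the budget: q_1* = I/(p_1 + p_2·(q_2/q_1)).
Numerically q_2/q_1 = 0.97474, so q_1* = 130/(8 + 8.42·0.97474) = 8.0211 and q_2* = 0.97474·8.0211 = 7.8185.
Expenditure on q_1: 8·8.0211 = 64.1686; share = 0.4936.

share on q_1 = 0.4936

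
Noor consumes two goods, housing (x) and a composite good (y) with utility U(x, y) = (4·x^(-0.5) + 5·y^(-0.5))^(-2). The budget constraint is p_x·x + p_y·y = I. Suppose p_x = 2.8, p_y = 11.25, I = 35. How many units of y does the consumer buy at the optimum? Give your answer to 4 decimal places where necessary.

y* = 2.0175

From the CES first-order condition, (4/5)·(y/x)^(1.5) = p_x/p_y.
Hence y/x = ((5/4)·p_x/p_y)^(1/(1.5)), i.e. raised to the 2/3 power.
With the ratio pinned down, the budget gives x* = I/(p_x + p_y·(y/x)) and y* = (y/x)·x*.
Numerically y/x = 0.459138, so x* = 35/(2.8 + 11.25·0.459138) = 4.3941 and y* = 0.459138·4.3941 = 2.0175.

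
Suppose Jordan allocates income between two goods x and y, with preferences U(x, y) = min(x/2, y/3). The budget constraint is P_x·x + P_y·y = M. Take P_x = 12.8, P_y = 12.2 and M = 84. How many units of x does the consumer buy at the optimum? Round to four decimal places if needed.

x* = 2.701

Leontief preferences: the optimum is at the kink where x/2 = y/3, i.e. y = (3/2)·x.
Budget: P_x·x + P_y·(3/2)·x = M, so (2·P_x + 3·P_y)·x = 2·M.
Demand: x*(P_x,P_y,M) = 2·M/(2·P_x + 3·P_y), y* = 3·M/(2·P_x + 3·P_y).
Here 2·12.8 + 3·12.2 = 62.2, giving x* = 2.701.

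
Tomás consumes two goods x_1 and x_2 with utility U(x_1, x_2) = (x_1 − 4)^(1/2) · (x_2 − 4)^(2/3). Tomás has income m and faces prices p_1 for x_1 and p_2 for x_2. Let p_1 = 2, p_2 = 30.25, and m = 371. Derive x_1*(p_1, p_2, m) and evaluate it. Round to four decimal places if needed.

Let x_1' = x_1−4, x_2' = x_2−4. MRS = (3/4)·x_2'/x_1' = p_1/p_2.
Substituting into the budget: x_1* = 4 + 3/7·(m − 4·p_1 − 4·p_2)/p_1, and x_2* = 4 + 4/7·(…)/p_2.
Discretionary income = 371 − 4·2 − 4·30.25 = 242; x_1* = 4 + 3/7·242/2 = 55.8571.

x_1* = 55.8571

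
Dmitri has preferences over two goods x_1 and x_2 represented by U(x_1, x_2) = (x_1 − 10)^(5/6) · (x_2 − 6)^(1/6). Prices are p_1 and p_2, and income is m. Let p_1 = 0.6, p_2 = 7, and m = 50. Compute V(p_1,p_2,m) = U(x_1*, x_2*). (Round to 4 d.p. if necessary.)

Substituting into the budget: x_1* = 10 + 5/6·(m − 10·p_1 − 6·p_2)/p_1, and x_2* = 6 + 1/6·(…)/p_2.
Discretionary income = 50 − 10·0.6 − 6·7 = 2; x_1* = 10 + 5/6·2/0.6 = 12.7778; x_2* = 6 + 1/6·2/7 = 6.0476.
Utility at the optimum: U(12.7778, 6.0476) = 1.4105.

V = 1.4105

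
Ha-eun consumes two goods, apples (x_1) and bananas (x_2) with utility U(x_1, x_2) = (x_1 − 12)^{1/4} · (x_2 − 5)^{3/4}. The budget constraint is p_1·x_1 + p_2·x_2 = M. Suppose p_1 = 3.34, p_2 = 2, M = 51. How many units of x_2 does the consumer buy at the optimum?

This is Cobb-Douglas in (x_1−12, x_2−5): tangency gives 0.25·p_2·(x_2−5) = 0.75·p_1·(x_1−12).
Substituting into the budget: x_1* = 12 + 0.25·(M − 12·p_1 − 5·p_2)/p_1, and x_2* = 5 + 0.75·(…)/p_2.
Discretionary income = 51 − 12·3.34 − 5·2 = 0.92; x_2* = 5 + 0.75·0.92/2 = 5.345.

x_2* = 5.345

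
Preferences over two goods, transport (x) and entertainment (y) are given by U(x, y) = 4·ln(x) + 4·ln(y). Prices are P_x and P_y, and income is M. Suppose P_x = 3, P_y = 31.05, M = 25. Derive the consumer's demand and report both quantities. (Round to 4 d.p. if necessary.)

MU_x/MU_y = (4·y)/(4·x); tangency sets this equal to P_x/P_y.
So 4·P_y·y = 4·P_x·x; combined with the budget, a share 0.5 of income goes to x.
Demand: x*(P_x,P_y,M) = 0.5·M/P_x and y* = 0.5·M/P_y.
At P_x=3, P_y=31.05, M=25: x* = 0.5·25/3 = 4.1667, y* = 0.4026.

x* = 4.1667, y* = 0.4026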